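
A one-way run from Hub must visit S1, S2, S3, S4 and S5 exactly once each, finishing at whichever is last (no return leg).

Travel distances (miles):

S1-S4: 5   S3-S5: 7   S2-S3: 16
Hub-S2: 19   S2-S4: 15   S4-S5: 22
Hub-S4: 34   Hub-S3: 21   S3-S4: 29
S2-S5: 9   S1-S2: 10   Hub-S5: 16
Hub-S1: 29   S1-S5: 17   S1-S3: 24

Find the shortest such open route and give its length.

There are 5! = 120 possible orderings.
Hub → S1 → S2 → S3 → S4 → S5: 29+10+16+29+22 = 106
Hub → S1 → S2 → S3 → S5 → S4: 29+10+16+7+22 = 84
Hub → S1 → S2 → S4 → S3 → S5: 29+10+15+29+7 = 90
Hub → S1 → S2 → S4 → S5 → S3: 29+10+15+22+7 = 83
Hub → S1 → S2 → S5 → S3 → S4: 29+10+9+7+29 = 84
Hub → S1 → S2 → S5 → S4 → S3: 29+10+9+22+29 = 99
Hub → S1 → S3 → S2 → S4 → S5: 29+24+16+15+22 = 106
Hub → S1 → S3 → S2 → S5 → S4: 29+24+16+9+22 = 100
Hub → S1 → S3 → S4 → S2 → S5: 29+24+29+15+9 = 106
Hub → S1 → S3 → S4 → S5 → S2: 29+24+29+22+9 = 113
Hub → S1 → S3 → S5 → S2 → S4: 29+24+7+9+15 = 84
Hub → S1 → S3 → S5 → S4 → S2: 29+24+7+22+15 = 97
Hub → S1 → S4 → S2 → S3 → S5: 29+5+15+16+7 = 72
Hub → S1 → S4 → S2 → S5 → S3: 29+5+15+9+7 = 65
… (106 more)
Hub → S3 → S5 → S2 → S1 → S4: 21+7+9+10+5 = 52  ← best
The minimum is 52.
One shortest path: Hub → S3 → S5 → S2 → S1 → S4.

52 miles — the minimum one-way total.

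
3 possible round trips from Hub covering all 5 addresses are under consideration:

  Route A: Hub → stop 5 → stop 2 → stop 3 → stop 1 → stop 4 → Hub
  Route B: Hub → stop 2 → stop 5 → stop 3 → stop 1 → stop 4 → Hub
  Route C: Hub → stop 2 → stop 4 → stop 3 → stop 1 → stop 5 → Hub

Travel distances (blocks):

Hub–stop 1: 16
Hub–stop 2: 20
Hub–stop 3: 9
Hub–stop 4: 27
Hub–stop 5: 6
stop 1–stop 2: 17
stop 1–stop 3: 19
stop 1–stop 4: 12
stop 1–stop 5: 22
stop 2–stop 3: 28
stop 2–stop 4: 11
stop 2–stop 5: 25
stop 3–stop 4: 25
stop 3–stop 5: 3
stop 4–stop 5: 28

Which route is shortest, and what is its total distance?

Route A: 6 + 25 + 28 + 19 + 12 + 27 = 117
Route B: 20 + 25 + 3 + 19 + 12 + 27 = 106
Route C: 20 + 11 + 25 + 19 + 22 + 6 = 103

Shortest is Route C, total 103 blocks.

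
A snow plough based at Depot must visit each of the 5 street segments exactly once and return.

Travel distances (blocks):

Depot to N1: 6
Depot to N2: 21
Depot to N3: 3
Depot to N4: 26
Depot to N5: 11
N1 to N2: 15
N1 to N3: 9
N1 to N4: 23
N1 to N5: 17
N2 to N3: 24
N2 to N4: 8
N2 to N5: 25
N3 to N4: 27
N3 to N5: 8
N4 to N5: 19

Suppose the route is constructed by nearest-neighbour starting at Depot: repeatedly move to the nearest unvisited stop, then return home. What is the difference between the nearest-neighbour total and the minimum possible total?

Excess over optimum: 18 blocks.

From Depot: N3=3, N1=6, N5=11, N2=21, N4=26 → choose N3 (3).
From N3: N5=8, N1=9, N2=24, N4=27 → choose N5 (8).
From N5: N1=17, N4=19, N2=25 → choose N1 (17).
From N1: N2=15, N4=23 → choose N2 (15).
From N2: N4=8 → choose N4 (8).
NN route Depot → N3 → N5 → N1 → N2 → N4 → Depot costs 77.
Optimal: Depot → N1 → N2 → N4 → N5 → N3 → Depot costs 59 (by enumerating all 60 distinct tours).
Excess = 77 − 59 = 18.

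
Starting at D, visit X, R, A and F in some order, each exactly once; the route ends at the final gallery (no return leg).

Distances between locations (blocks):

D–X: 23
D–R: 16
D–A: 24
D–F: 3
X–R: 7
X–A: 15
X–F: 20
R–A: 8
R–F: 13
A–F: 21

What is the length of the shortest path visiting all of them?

There are 4! = 24 possible orderings.
D - X - R - A - F: 23+7+8+21 = 59
D - X - R - F - A: 23+7+13+21 = 64
D - X - A - R - F: 23+15+8+13 = 59
D - X - A - F - R: 23+15+21+13 = 72
D - X - F - R - A: 23+20+13+8 = 64
D - X - F - A - R: 23+20+21+8 = 72
D - R - X - A - F: 16+7+15+21 = 59
D - R - X - F - A: 16+7+20+21 = 64
D - R - A - X - F: 16+8+15+20 = 59
D - R - A - F - X: 16+8+21+20 = 65
D - R - F - X - A: 16+13+20+15 = 64
D - R - F - A - X: 16+13+21+15 = 65
D - A - X - R - F: 24+15+7+13 = 59
D - A - X - F - R: 24+15+20+13 = 72
… (10 more)
D - F - X - R - A: 3+20+7+8 = 38  ← best
The minimum is 38.
One shortest path: D → F → X → R → A.

Minimum one-way distance = 38 blocks.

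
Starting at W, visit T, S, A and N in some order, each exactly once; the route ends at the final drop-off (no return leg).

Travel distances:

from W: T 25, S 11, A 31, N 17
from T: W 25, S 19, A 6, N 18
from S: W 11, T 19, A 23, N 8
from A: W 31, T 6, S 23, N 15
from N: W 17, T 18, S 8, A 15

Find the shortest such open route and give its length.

Minimum one-way distance = 40.

There are 4! = 24 possible orderings.
W → T → S → A → N: 25+19+23+15 = 82
W → T → S → N → A: 25+19+8+15 = 67
W → T → A → S → N: 25+6+23+8 = 62
W → T → A → N → S: 25+6+15+8 = 54
W → T → N → S → A: 25+18+8+23 = 74
W → T → N → A → S: 25+18+15+23 = 81
W → S → T → A → N: 11+19+6+15 = 51
W → S → T → N → A: 11+19+18+15 = 63
W → S → A → T → N: 11+23+6+18 = 58
W → S → A → N → T: 11+23+15+18 = 67
W → S → N → T → A: 11+8+18+6 = 43
W → S → N → A → T: 11+8+15+6 = 40
W → A → T → S → N: 31+6+19+8 = 64
W → A → T → N → S: 31+6+18+8 = 63
… (10 more)
The minimum is 40.
One shortest path: W → S → N → A → T.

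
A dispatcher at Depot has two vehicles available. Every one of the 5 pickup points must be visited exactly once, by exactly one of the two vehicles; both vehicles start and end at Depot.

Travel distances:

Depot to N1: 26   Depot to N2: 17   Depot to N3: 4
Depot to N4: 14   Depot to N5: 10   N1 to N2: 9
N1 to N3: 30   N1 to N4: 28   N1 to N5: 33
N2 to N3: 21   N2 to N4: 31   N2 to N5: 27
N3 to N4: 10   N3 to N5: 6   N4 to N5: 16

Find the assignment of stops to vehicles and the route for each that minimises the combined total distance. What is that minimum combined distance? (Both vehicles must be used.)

Check every non-empty split of the stops between the two vehicles; for each half take its own optimal tour:
  {N1} + {N2, N3, N4, N5}: 52 + 74 = 126
  {N2} + {N1, N3, N4, N5}: 34 + 80 = 114
  {N1, N2} + {N3, N4, N5}: 52 + 40 = 92
  {N3} + {N1, N2, N4, N5}: 8 + 80 = 88
  {N1, N3} + {N2, N4, N5}: 60 + 74 = 134
  {N2, N3} + {N1, N4, N5}: 42 + 80 = 122
  … (15 splits in total)
Best: vehicle 1 Depot → N3 → Depot = 8; vehicle 2 Depot → N2 → N1 → N4 → N5 → Depot = 80; combined 88.

88 — the smallest possible combined total.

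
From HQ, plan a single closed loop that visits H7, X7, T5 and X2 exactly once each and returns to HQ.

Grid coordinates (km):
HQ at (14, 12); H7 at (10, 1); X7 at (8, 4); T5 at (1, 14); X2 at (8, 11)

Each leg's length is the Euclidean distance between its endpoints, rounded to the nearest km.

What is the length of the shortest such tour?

Shortest round trip = 42 km.

HQ → H7 → X7 → T5 → X2 → HQ: 12+4+12+8+6 = 42
HQ → H7 → X7 → X2 → T5 → HQ: 12+4+7+8+13 = 44
HQ → H7 → T5 → X7 → X2 → HQ: 12+16+12+7+6 = 53
HQ → H7 → T5 → X2 → X7 → HQ: 12+16+8+7+10 = 53
HQ → H7 → X2 → X7 → T5 → HQ: 12+10+7+12+13 = 54
HQ → H7 → X2 → T5 → X7 → HQ: 12+10+8+12+10 = 52
HQ → X7 → H7 → T5 → X2 → HQ: 10+4+16+8+6 = 44
HQ → X7 → H7 → X2 → T5 → HQ: 10+4+10+8+13 = 45
HQ → X7 → T5 → H7 → X2 → HQ: 10+12+16+10+6 = 54
HQ → X7 → X2 → H7 → T5 → HQ: 10+7+10+16+13 = 56
HQ → T5 → H7 → X7 → X2 → HQ: 13+16+4+7+6 = 46
HQ → T5 → X7 → H7 → X2 → HQ: 13+12+4+10+6 = 45
The minimum is 42.
One optimal route: HQ → H7 → X7 → T5 → X2 → HQ (or its reverse).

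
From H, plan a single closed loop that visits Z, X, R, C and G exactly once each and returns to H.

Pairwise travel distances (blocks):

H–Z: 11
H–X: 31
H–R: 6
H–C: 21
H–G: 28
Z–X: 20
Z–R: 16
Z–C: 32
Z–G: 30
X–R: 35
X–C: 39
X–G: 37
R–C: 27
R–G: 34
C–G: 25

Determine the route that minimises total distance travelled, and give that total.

Minimum total distance: 125 blocks.

There are 60 distinct closed tours to check (reversals are equivalent).
H → Z → X → R → C → G → H: 11+20+35+27+25+28 = 146
H → Z → X → R → G → C → H: 11+20+35+34+25+21 = 146
H → Z → X → C → R → G → H: 11+20+39+27+34+28 = 159
H → Z → X → C → G → R → H: 11+20+39+25+34+6 = 135
H → Z → X → G → R → C → H: 11+20+37+34+27+21 = 150
H → Z → X → G → C → R → H: 11+20+37+25+27+6 = 126
H → Z → R → X → C → G → H: 11+16+35+39+25+28 = 154
H → Z → R → X → G → C → H: 11+16+35+37+25+21 = 145
H → Z → R → C → X → G → H: 11+16+27+39+37+28 = 158
H → Z → R → C → G → X → H: 11+16+27+25+37+31 = 147
H → Z → R → G → X → C → H: 11+16+34+37+39+21 = 158
H → Z → R → G → C → X → H: 11+16+34+25+39+31 = 156
H → Z → C → X → R → G → H: 11+32+39+35+34+28 = 179
H → Z → C → X → G → R → H: 11+32+39+37+34+6 = 159
… (46 more)
H → R → Z → X → G → C → H: 6+16+20+37+25+21 = 125  ← best
The minimum is 125.
One optimal route: H → R → Z → X → G → C → H (or its reverse).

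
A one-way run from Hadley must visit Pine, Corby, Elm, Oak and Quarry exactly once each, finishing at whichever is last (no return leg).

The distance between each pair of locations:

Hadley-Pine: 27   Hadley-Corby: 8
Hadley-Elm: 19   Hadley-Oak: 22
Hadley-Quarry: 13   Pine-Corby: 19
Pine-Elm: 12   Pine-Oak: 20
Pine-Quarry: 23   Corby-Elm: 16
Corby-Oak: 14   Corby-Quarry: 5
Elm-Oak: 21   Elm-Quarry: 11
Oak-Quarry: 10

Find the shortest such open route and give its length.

There are 5! = 120 possible orderings.
Hadley→Pine→Corby→Elm→Oak→Quarry: 27+19+16+21+10 = 93
Hadley→Pine→Corby→Elm→Quarry→Oak: 27+19+16+11+10 = 83
Hadley→Pine→Corby→Oak→Elm→Quarry: 27+19+14+21+11 = 92
Hadley→Pine→Corby→Oak→Quarry→Elm: 27+19+14+10+11 = 81
Hadley→Pine→Corby→Quarry→Elm→Oak: 27+19+5+11+21 = 83
Hadley→Pine→Corby→Quarry→Oak→Elm: 27+19+5+10+21 = 82
Hadley→Pine→Elm→Corby→Oak→Quarry: 27+12+16+14+10 = 79
Hadley→Pine→Elm→Corby→Quarry→Oak: 27+12+16+5+10 = 70
Hadley→Pine→Elm→Oak→Corby→Quarry: 27+12+21+14+5 = 79
Hadley→Pine→Elm→Oak→Quarry→Corby: 27+12+21+10+5 = 75
Hadley→Pine→Elm→Quarry→Corby→Oak: 27+12+11+5+14 = 69
Hadley→Pine→Elm→Quarry→Oak→Corby: 27+12+11+10+14 = 74
Hadley→Pine→Oak→Corby→Elm→Quarry: 27+20+14+16+11 = 88
Hadley→Pine→Oak→Corby→Quarry→Elm: 27+20+14+5+11 = 77
… (106 more)
Hadley→Corby→Oak→Quarry→Elm→Pine: 8+14+10+11+12 = 55  ← best
The minimum is 55.
One shortest path: Hadley → Corby → Oak → Quarry → Elm → Pine.

Shortest open route: 55.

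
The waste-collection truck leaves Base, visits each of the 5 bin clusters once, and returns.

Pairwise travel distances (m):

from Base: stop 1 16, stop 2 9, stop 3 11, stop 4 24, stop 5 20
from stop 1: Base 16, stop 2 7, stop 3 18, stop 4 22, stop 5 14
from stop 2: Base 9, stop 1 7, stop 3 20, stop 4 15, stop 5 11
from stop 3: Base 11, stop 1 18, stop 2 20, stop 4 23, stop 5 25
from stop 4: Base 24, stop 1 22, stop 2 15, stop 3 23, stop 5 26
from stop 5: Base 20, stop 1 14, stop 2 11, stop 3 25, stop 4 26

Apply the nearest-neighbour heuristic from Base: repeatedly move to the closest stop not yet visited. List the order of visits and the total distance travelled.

102 m along Base → stop 2 → stop 1 → stop 5 → stop 3 → stop 4 → Base.

Base → [stop 2:9 / stop 3:11 / stop 1:16 / stop 5:20 / stop 4:24] → stop 2 (9)
stop 2 → [stop 1:7 / stop 5:11 / stop 4:15 / stop 3:20] → stop 1 (7)
stop 1 → [stop 5:14 / stop 3:18 / stop 4:22] → stop 5 (14)
stop 5 → [stop 3:25 / stop 4:26] → stop 3 (25)
stop 3 → [stop 4:23] → stop 4 (23)
Return stop 4→Base: 24.
Total = 9 + 7 + 14 + 25 + 23 + 24 = 102.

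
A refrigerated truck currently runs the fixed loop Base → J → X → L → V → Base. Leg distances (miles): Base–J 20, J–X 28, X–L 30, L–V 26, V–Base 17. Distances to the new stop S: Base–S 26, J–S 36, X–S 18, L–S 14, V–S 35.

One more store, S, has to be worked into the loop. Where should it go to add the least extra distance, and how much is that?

Insertion cost between consecutive stops i–j is d(i,S) + d(S,j) − d(i,j):
  between Base and J: 26 + 36 − 20 = 42
  between J and X: 36 + 18 − 28 = 26
  between X and L: 18 + 14 − 30 = 2
  between L and V: 14 + 35 − 26 = 23
  between V and Base: 35 + 26 − 17 = 44
Cheapest insertion is between X and L, adding 2.
New total = 121 + 2 = 123.

Minimum extra distance: 2 miles, inserting S between X and L.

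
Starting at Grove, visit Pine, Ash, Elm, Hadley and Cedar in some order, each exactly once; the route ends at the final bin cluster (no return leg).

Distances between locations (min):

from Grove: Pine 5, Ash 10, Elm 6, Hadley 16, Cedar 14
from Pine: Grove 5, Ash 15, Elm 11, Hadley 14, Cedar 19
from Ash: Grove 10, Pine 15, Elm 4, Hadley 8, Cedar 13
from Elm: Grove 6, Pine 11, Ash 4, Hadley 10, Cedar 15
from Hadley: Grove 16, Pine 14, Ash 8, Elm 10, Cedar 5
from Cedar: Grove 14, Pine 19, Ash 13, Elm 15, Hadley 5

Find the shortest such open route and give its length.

There are 5! = 120 possible orderings.
Grove→Pine→Ash→Elm→Hadley→Cedar: 5+15+4+10+5 = 39
Grove→Pine→Ash→Elm→Cedar→Hadley: 5+15+4+15+5 = 44
Grove→Pine→Ash→Hadley→Elm→Cedar: 5+15+8+10+15 = 53
Grove→Pine→Ash→Hadley→Cedar→Elm: 5+15+8+5+15 = 48
Grove→Pine→Ash→Cedar→Elm→Hadley: 5+15+13+15+10 = 58
Grove→Pine→Ash→Cedar→Hadley→Elm: 5+15+13+5+10 = 48
Grove→Pine→Elm→Ash→Hadley→Cedar: 5+11+4+8+5 = 33
Grove→Pine→Elm→Ash→Cedar→Hadley: 5+11+4+13+5 = 38
Grove→Pine→Elm→Hadley→Ash→Cedar: 5+11+10+8+13 = 47
Grove→Pine→Elm→Hadley→Cedar→Ash: 5+11+10+5+13 = 44
Grove→Pine→Elm→Cedar→Ash→Hadley: 5+11+15+13+8 = 52
Grove→Pine→Elm→Cedar→Hadley→Ash: 5+11+15+5+8 = 44
Grove→Pine→Hadley→Ash→Elm→Cedar: 5+14+8+4+15 = 46
Grove→Pine→Hadley→Ash→Cedar→Elm: 5+14+8+13+15 = 55
… (106 more)
The minimum is 33.
One shortest path: Grove → Pine → Elm → Ash → Hadley → Cedar.

Minimum one-way distance = 33 min.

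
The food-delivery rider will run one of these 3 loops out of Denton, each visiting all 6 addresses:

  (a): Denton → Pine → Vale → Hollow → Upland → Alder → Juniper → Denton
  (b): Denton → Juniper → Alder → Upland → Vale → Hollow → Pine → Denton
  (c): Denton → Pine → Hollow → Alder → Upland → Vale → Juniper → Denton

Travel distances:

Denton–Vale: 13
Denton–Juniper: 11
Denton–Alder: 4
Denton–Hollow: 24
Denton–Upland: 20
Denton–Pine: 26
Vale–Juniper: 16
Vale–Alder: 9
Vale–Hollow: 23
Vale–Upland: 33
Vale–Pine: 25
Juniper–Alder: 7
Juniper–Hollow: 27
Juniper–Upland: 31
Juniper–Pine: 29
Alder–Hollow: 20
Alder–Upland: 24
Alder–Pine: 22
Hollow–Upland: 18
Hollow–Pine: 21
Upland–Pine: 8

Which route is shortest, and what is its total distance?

134 — (a) is the shortest.

(a): 26 + 25 + 23 + 18 + 24 + 7 + 11 = 134
(b): 11 + 7 + 24 + 33 + 23 + 21 + 26 = 145
(c): 26 + 21 + 20 + 24 + 33 + 16 + 11 = 151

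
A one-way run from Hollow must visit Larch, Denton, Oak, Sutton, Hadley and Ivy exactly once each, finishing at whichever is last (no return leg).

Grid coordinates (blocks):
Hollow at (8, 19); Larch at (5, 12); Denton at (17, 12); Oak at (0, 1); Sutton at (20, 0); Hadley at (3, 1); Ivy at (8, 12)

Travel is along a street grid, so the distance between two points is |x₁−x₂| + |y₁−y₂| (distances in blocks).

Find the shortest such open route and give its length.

There are 6! = 720 possible orderings.
Hollow→Larch→Denton→Oak→Sutton→Hadley→Ivy: 10+12+28+21+18+16 = 105
Hollow→Larch→Denton→Oak→Sutton→Ivy→Hadley: 10+12+28+21+24+16 = 111
Hollow→Larch→Denton→Oak→Hadley→Sutton→Ivy: 10+12+28+3+18+24 = 95
Hollow→Larch→Denton→Oak→Hadley→Ivy→Sutton: 10+12+28+3+16+24 = 93
Hollow→Larch→Denton→Oak→Ivy→Sutton→Hadley: 10+12+28+19+24+18 = 111
Hollow→Larch→Denton→Oak→Ivy→Hadley→Sutton: 10+12+28+19+16+18 = 103
Hollow→Larch→Denton→Sutton→Oak→Hadley→Ivy: 10+12+15+21+3+16 = 77
Hollow→Larch→Denton→Sutton→Oak→Ivy→Hadley: 10+12+15+21+19+16 = 93
… (712 more)
Hollow→Larch→Ivy→Denton→Sutton→Hadley→Oak: 10+3+9+15+18+3 = 58  ← best
The minimum is 58.
One shortest path: Hollow → Larch → Ivy → Denton → Sutton → Hadley → Oak.

Minimum one-way distance = 58 blocks.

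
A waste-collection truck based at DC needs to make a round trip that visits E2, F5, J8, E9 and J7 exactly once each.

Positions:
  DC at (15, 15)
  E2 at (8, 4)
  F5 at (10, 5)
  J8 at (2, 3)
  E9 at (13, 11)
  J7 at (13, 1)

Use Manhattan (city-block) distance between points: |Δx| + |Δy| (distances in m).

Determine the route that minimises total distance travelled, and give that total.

DC - E2 - F5 - J8 - E9 - J7 - DC: 18+3+10+19+10+16 = 76
DC - E2 - F5 - J8 - J7 - E9 - DC: 18+3+10+13+10+6 = 60
DC - E2 - F5 - E9 - J8 - J7 - DC: 18+3+9+19+13+16 = 78
DC - E2 - F5 - E9 - J7 - J8 - DC: 18+3+9+10+13+25 = 78
DC - E2 - F5 - J7 - J8 - E9 - DC: 18+3+7+13+19+6 = 66
DC - E2 - F5 - J7 - E9 - J8 - DC: 18+3+7+10+19+25 = 82
DC - E2 - J8 - F5 - E9 - J7 - DC: 18+7+10+9+10+16 = 70
DC - E2 - J8 - F5 - J7 - E9 - DC: 18+7+10+7+10+6 = 58
DC - E2 - J8 - E9 - F5 - J7 - DC: 18+7+19+9+7+16 = 76
DC - E2 - J8 - E9 - J7 - F5 - DC: 18+7+19+10+7+15 = 76
DC - E2 - J8 - J7 - F5 - E9 - DC: 18+7+13+7+9+6 = 60
DC - E2 - J8 - J7 - E9 - F5 - DC: 18+7+13+10+9+15 = 72
DC - E2 - E9 - F5 - J8 - J7 - DC: 18+12+9+10+13+16 = 78
DC - E2 - E9 - F5 - J7 - J8 - DC: 18+12+9+7+13+25 = 84
… (46 more)
DC - F5 - E2 - J8 - J7 - E9 - DC: 15+3+7+13+10+6 = 54  ← best
The minimum is 54.
One optimal route: DC → F5 → E2 → J8 → J7 → E9 → DC (or its reverse).

54 m — the shortest possible round trip.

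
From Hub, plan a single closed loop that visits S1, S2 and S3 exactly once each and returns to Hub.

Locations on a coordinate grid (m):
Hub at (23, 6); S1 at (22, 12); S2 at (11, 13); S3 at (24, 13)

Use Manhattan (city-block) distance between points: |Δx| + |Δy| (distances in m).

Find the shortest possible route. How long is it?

Minimum total distance: 40 m.

There are 3 distinct closed tours to check (reversals are equivalent).
Hub→S1→S2→S3→Hub: 7+12+13+8 = 40
Hub→S1→S3→S2→Hub: 7+3+13+19 = 42
Hub→S2→S1→S3→Hub: 19+12+3+8 = 42
The minimum is 40.
One optimal route: Hub → S1 → S2 → S3 → Hub (or its reverse).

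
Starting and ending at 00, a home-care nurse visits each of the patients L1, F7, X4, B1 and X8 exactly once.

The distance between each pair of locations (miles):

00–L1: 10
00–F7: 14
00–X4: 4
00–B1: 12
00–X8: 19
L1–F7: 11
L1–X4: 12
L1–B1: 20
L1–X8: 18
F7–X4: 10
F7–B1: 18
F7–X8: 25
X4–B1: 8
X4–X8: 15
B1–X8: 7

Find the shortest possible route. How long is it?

Minimum total distance: 62 miles.

There are 60 distinct closed tours to check (reversals are equivalent).
00 - L1 - F7 - X4 - B1 - X8 - 00: 10+11+10+8+7+19 = 65
00 - L1 - F7 - X4 - X8 - B1 - 00: 10+11+10+15+7+12 = 65
00 - L1 - F7 - B1 - X4 - X8 - 00: 10+11+18+8+15+19 = 81
00 - L1 - F7 - B1 - X8 - X4 - 00: 10+11+18+7+15+4 = 65
00 - L1 - F7 - X8 - X4 - B1 - 00: 10+11+25+15+8+12 = 81
00 - L1 - F7 - X8 - B1 - X4 - 00: 10+11+25+7+8+4 = 65
00 - L1 - X4 - F7 - B1 - X8 - 00: 10+12+10+18+7+19 = 76
00 - L1 - X4 - F7 - X8 - B1 - 00: 10+12+10+25+7+12 = 76
00 - L1 - X4 - B1 - F7 - X8 - 00: 10+12+8+18+25+19 = 92
00 - L1 - X4 - B1 - X8 - F7 - 00: 10+12+8+7+25+14 = 76
00 - L1 - X4 - X8 - F7 - B1 - 00: 10+12+15+25+18+12 = 92
00 - L1 - X4 - X8 - B1 - F7 - 00: 10+12+15+7+18+14 = 76
00 - L1 - B1 - F7 - X4 - X8 - 00: 10+20+18+10+15+19 = 92
00 - L1 - B1 - F7 - X8 - X4 - 00: 10+20+18+25+15+4 = 92
… (46 more)
00 - F7 - L1 - X8 - B1 - X4 - 00: 14+11+18+7+8+4 = 62  ← best
The minimum is 62.
One optimal route: 00 → F7 → L1 → X8 → B1 → X4 → 00 (or its reverse).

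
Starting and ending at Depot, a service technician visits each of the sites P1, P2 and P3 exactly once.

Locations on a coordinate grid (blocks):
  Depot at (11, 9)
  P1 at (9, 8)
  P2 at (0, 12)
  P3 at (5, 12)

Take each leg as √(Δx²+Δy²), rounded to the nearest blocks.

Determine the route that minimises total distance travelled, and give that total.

With 3 stops there are 3!/2 = 3 distinct round trips (a route and its reverse cost the same).
Depot→P1→P2→P3→Depot: 2+10+5+7 = 24
Depot→P1→P3→P2→Depot: 2+6+5+11 = 24
Depot→P2→P1→P3→Depot: 11+10+6+7 = 34
The minimum is 24.
One optimal route: Depot → P1 → P2 → P3 → Depot (or its reverse).

24 blocks — the shortest possible round trip.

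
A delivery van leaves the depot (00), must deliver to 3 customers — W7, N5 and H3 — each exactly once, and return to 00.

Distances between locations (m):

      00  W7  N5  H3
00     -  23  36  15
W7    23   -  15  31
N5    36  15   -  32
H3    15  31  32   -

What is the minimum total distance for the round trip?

00-W7-N5-H3-00: 23+15+32+15 = 85
00-W7-H3-N5-00: 23+31+32+36 = 122
00-N5-W7-H3-00: 36+15+31+15 = 97
The minimum is 85.
One optimal route: 00 → W7 → N5 → H3 → 00 (or its reverse).

Shortest round trip = 85 m.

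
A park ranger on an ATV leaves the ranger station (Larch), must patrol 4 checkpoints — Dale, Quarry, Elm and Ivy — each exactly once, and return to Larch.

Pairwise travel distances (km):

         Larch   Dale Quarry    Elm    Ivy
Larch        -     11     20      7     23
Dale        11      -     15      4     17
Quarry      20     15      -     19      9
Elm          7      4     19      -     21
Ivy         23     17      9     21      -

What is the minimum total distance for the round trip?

With 4 stops there are 4!/2 = 12 distinct round trips (a route and its reverse cost the same).
Larch-Dale-Quarry-Elm-Ivy-Larch: 11+15+19+21+23 = 89
Larch-Dale-Quarry-Ivy-Elm-Larch: 11+15+9+21+7 = 63
Larch-Dale-Elm-Quarry-Ivy-Larch: 11+4+19+9+23 = 66
Larch-Dale-Elm-Ivy-Quarry-Larch: 11+4+21+9+20 = 65
Larch-Dale-Ivy-Quarry-Elm-Larch: 11+17+9+19+7 = 63
Larch-Dale-Ivy-Elm-Quarry-Larch: 11+17+21+19+20 = 88
Larch-Quarry-Dale-Elm-Ivy-Larch: 20+15+4+21+23 = 83
Larch-Quarry-Dale-Ivy-Elm-Larch: 20+15+17+21+7 = 80
Larch-Quarry-Elm-Dale-Ivy-Larch: 20+19+4+17+23 = 83
Larch-Quarry-Ivy-Dale-Elm-Larch: 20+9+17+4+7 = 57
Larch-Elm-Dale-Quarry-Ivy-Larch: 7+4+15+9+23 = 58
Larch-Elm-Quarry-Dale-Ivy-Larch: 7+19+15+17+23 = 81
The minimum is 57.
One optimal route: Larch → Quarry → Ivy → Dale → Elm → Larch (or its reverse).

Minimum total distance: 57 km.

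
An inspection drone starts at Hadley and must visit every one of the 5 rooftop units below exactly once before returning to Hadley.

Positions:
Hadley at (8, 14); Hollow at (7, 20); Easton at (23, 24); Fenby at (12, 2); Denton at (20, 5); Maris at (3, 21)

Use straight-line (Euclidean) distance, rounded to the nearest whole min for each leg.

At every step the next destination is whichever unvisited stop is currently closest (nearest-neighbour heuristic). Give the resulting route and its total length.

Nearest-neighbour total = 71 min; route Hadley → Hollow → Maris → Easton → Denton → Fenby → Hadley.

At Hadley the remaining stops are Hollow 6, Maris 9, Fenby 13, Denton 15, Easton 18; go to Hollow.
At Hollow the remaining stops are Maris 4, Easton 16, Fenby 19, Denton 20; go to Maris.
At Maris the remaining stops are Easton 20, Fenby 21, Denton 23; go to Easton.
At Easton the remaining stops are Denton 19, Fenby 25; go to Denton.
At Denton the remaining stops are Fenby 9; go to Fenby.
Return Fenby→Hadley: 13.
Total = 6 + 4 + 20 + 19 + 9 + 13 = 71.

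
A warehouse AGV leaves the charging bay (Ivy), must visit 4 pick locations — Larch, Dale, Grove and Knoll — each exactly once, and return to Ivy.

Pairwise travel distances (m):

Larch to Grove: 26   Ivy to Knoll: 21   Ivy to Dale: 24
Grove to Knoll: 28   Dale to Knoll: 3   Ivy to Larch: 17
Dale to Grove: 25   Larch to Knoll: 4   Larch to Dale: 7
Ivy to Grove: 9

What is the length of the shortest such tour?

Minimum total distance: 58 m.

With 4 stops there are 4!/2 = 12 distinct round trips (a route and its reverse cost the same).
Ivy-Larch-Dale-Grove-Knoll-Ivy: 17+7+25+28+21 = 98
Ivy-Larch-Dale-Knoll-Grove-Ivy: 17+7+3+28+9 = 64
Ivy-Larch-Grove-Dale-Knoll-Ivy: 17+26+25+3+21 = 92
Ivy-Larch-Grove-Knoll-Dale-Ivy: 17+26+28+3+24 = 98
Ivy-Larch-Knoll-Dale-Grove-Ivy: 17+4+3+25+9 = 58
Ivy-Larch-Knoll-Grove-Dale-Ivy: 17+4+28+25+24 = 98
Ivy-Dale-Larch-Grove-Knoll-Ivy: 24+7+26+28+21 = 106
Ivy-Dale-Larch-Knoll-Grove-Ivy: 24+7+4+28+9 = 72
Ivy-Dale-Grove-Larch-Knoll-Ivy: 24+25+26+4+21 = 100
Ivy-Dale-Knoll-Larch-Grove-Ivy: 24+3+4+26+9 = 66
Ivy-Grove-Larch-Dale-Knoll-Ivy: 9+26+7+3+21 = 66
Ivy-Grove-Dale-Larch-Knoll-Ivy: 9+25+7+4+21 = 66
The minimum is 58.
One optimal route: Ivy → Larch → Knoll → Dale → Grove → Ivy (or its reverse).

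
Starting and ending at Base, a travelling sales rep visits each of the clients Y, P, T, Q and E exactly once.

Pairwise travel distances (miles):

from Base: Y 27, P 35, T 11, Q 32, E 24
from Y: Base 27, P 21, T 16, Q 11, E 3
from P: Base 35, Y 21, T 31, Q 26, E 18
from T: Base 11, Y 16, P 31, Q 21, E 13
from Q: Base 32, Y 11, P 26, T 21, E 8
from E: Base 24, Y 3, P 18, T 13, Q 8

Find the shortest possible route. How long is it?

99 miles — the shortest possible round trip.

Base - Y - P - T - Q - E - Base: 27+21+31+21+8+24 = 132
Base - Y - P - T - E - Q - Base: 27+21+31+13+8+32 = 132
Base - Y - P - Q - T - E - Base: 27+21+26+21+13+24 = 132
Base - Y - P - Q - E - T - Base: 27+21+26+8+13+11 = 106
Base - Y - P - E - T - Q - Base: 27+21+18+13+21+32 = 132
Base - Y - P - E - Q - T - Base: 27+21+18+8+21+11 = 106
Base - Y - T - P - Q - E - Base: 27+16+31+26+8+24 = 132
Base - Y - T - P - E - Q - Base: 27+16+31+18+8+32 = 132
Base - Y - T - Q - P - E - Base: 27+16+21+26+18+24 = 132
Base - Y - T - Q - E - P - Base: 27+16+21+8+18+35 = 125
Base - Y - T - E - P - Q - Base: 27+16+13+18+26+32 = 132
Base - Y - T - E - Q - P - Base: 27+16+13+8+26+35 = 125
Base - Y - Q - P - T - E - Base: 27+11+26+31+13+24 = 132
Base - Y - Q - P - E - T - Base: 27+11+26+18+13+11 = 106
… (46 more)
Base - P - Y - Q - E - T - Base: 35+21+11+8+13+11 = 99  ← best
The minimum is 99.
One optimal route: Base → P → Y → Q → E → T → Base (or its reverse).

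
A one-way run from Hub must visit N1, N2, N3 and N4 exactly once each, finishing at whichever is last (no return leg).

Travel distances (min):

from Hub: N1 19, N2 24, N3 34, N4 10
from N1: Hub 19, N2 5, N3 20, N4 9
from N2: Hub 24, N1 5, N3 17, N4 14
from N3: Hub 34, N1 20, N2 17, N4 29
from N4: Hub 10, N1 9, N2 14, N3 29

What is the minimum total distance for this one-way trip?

There are 4! = 24 possible orderings.
Hub → N1 → N2 → N3 → N4: 19+5+17+29 = 70
Hub → N1 → N2 → N4 → N3: 19+5+14+29 = 67
Hub → N1 → N3 → N2 → N4: 19+20+17+14 = 70
Hub → N1 → N3 → N4 → N2: 19+20+29+14 = 82
Hub → N1 → N4 → N2 → N3: 19+9+14+17 = 59
Hub → N1 → N4 → N3 → N2: 19+9+29+17 = 74
Hub → N2 → N1 → N3 → N4: 24+5+20+29 = 78
Hub → N2 → N1 → N4 → N3: 24+5+9+29 = 67
Hub → N2 → N3 → N1 → N4: 24+17+20+9 = 70
Hub → N2 → N3 → N4 → N1: 24+17+29+9 = 79
Hub → N2 → N4 → N1 → N3: 24+14+9+20 = 67
Hub → N2 → N4 → N3 → N1: 24+14+29+20 = 87
Hub → N3 → N1 → N2 → N4: 34+20+5+14 = 73
Hub → N3 → N1 → N4 → N2: 34+20+9+14 = 77
… (10 more)
Hub → N4 → N1 → N2 → N3: 10+9+5+17 = 41  ← best
The minimum is 41.
One shortest path: Hub → N4 → N1 → N2 → N3.

Shortest open route: 41 min.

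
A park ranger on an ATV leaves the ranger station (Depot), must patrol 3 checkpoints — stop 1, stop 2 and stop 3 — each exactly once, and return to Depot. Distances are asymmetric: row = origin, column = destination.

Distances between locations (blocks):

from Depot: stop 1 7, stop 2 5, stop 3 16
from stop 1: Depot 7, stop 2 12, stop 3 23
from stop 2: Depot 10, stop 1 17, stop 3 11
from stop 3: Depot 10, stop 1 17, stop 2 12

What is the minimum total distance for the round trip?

Minimum total distance: 40 blocks.

Depot → stop 1 → stop 2 → stop 3 → Depot: 7+12+11+10 = 40
Depot → stop 1 → stop 3 → stop 2 → Depot: 7+23+12+10 = 52
Depot → stop 2 → stop 1 → stop 3 → Depot: 5+17+23+10 = 55
Depot → stop 2 → stop 3 → stop 1 → Depot: 5+11+17+7 = 40
Depot → stop 3 → stop 1 → stop 2 → Depot: 16+17+12+10 = 55
Depot → stop 3 → stop 2 → stop 1 → Depot: 16+12+17+7 = 52
The minimum is 40.
One optimal route: Depot → stop 1 → stop 2 → stop 3 → Depot.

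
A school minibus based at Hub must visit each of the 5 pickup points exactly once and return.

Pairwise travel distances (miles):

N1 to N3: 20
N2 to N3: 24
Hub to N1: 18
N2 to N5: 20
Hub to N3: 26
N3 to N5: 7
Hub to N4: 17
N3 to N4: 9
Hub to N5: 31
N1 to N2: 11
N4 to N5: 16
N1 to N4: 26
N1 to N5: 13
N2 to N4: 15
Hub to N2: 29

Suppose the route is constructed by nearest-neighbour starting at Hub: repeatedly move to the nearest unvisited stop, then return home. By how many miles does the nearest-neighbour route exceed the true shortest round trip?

Excess over optimum: 4 miles.

From Hub: N4=17, N1=18, N3=26, N2=29, N5=31 → choose N4 (17).
From N4: N3=9, N2=15, N5=16, N1=26 → choose N3 (9).
From N3: N5=7, N1=20, N2=24 → choose N5 (7).
From N5: N1=13, N2=20 → choose N1 (13).
From N1: N2=11 → choose N2 (11).
NN route Hub → N4 → N3 → N5 → N1 → N2 → Hub costs 86.
Optimal: Hub → N1 → N2 → N5 → N3 → N4 → Hub costs 82 (by enumerating all 60 distinct tours).
Excess = 86 − 82 = 4.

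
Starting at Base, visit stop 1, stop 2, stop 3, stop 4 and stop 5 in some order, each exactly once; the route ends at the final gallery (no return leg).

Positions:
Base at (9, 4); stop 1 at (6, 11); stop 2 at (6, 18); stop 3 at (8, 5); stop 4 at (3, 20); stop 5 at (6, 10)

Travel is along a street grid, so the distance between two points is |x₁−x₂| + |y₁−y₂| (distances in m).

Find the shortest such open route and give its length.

There are 5! = 120 possible orderings.
Base → stop 1 → stop 2 → stop 3 → stop 4 → stop 5: 10+7+15+20+13 = 65
Base → stop 1 → stop 2 → stop 3 → stop 5 → stop 4: 10+7+15+7+13 = 52
Base → stop 1 → stop 2 → stop 4 → stop 3 → stop 5: 10+7+5+20+7 = 49
Base → stop 1 → stop 2 → stop 4 → stop 5 → stop 3: 10+7+5+13+7 = 42
Base → stop 1 → stop 2 → stop 5 → stop 3 → stop 4: 10+7+8+7+20 = 52
Base → stop 1 → stop 2 → stop 5 → stop 4 → stop 3: 10+7+8+13+20 = 58
Base → stop 1 → stop 3 → stop 2 → stop 4 → stop 5: 10+8+15+5+13 = 51
Base → stop 1 → stop 3 → stop 2 → stop 5 → stop 4: 10+8+15+8+13 = 54
Base → stop 1 → stop 3 → stop 4 → stop 2 → stop 5: 10+8+20+5+8 = 51
Base → stop 1 → stop 3 → stop 4 → stop 5 → stop 2: 10+8+20+13+8 = 59
Base → stop 1 → stop 3 → stop 5 → stop 2 → stop 4: 10+8+7+8+5 = 38
Base → stop 1 → stop 3 → stop 5 → stop 4 → stop 2: 10+8+7+13+5 = 43
Base → stop 1 → stop 4 → stop 2 → stop 3 → stop 5: 10+12+5+15+7 = 49
Base → stop 1 → stop 4 → stop 2 → stop 5 → stop 3: 10+12+5+8+7 = 42
… (106 more)
Base → stop 3 → stop 5 → stop 1 → stop 2 → stop 4: 2+7+1+7+5 = 22  ← best
The minimum is 22.
One shortest path: Base → stop 3 → stop 5 → stop 1 → stop 2 → stop 4.

22 m — the minimum one-way total.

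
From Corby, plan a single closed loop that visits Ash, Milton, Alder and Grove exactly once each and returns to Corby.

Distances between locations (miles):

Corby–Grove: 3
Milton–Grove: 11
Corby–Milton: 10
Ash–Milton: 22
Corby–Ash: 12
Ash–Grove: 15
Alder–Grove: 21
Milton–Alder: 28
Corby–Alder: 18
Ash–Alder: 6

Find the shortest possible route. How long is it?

There are 12 distinct closed tours to check (reversals are equivalent).
Corby-Ash-Milton-Alder-Grove-Corby: 12+22+28+21+3 = 86
Corby-Ash-Milton-Grove-Alder-Corby: 12+22+11+21+18 = 84
Corby-Ash-Alder-Milton-Grove-Corby: 12+6+28+11+3 = 60
Corby-Ash-Alder-Grove-Milton-Corby: 12+6+21+11+10 = 60
Corby-Ash-Grove-Milton-Alder-Corby: 12+15+11+28+18 = 84
Corby-Ash-Grove-Alder-Milton-Corby: 12+15+21+28+10 = 86
Corby-Milton-Ash-Alder-Grove-Corby: 10+22+6+21+3 = 62
Corby-Milton-Ash-Grove-Alder-Corby: 10+22+15+21+18 = 86
Corby-Milton-Alder-Ash-Grove-Corby: 10+28+6+15+3 = 62
Corby-Milton-Grove-Ash-Alder-Corby: 10+11+15+6+18 = 60
Corby-Alder-Ash-Milton-Grove-Corby: 18+6+22+11+3 = 60
Corby-Alder-Milton-Ash-Grove-Corby: 18+28+22+15+3 = 86
The minimum is 60.
One optimal route: Corby → Ash → Alder → Milton → Grove → Corby (or its reverse).

Shortest round trip = 60 miles.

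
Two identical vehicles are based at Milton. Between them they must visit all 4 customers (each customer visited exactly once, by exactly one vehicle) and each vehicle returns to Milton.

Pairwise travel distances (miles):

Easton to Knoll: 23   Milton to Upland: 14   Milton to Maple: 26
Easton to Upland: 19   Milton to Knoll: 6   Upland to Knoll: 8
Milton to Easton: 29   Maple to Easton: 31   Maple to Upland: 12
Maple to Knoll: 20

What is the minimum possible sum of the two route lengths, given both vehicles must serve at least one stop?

Try each way of splitting the stops between the two vehicles (each non-empty) and, for each split, find the best tour for each vehicle:
  {Maple} + {Easton, Upland, Knoll}: 52 + 62 = 114
  {Easton} + {Maple, Upland, Knoll}: 58 + 52 = 110
  {Maple, Easton} + {Upland, Knoll}: 86 + 28 = 114
  {Upland} + {Maple, Easton, Knoll}: 28 + 86 = 114
  {Maple, Upland} + {Easton, Knoll}: 52 + 58 = 110
  {Easton, Upland} + {Maple, Knoll}: 62 + 52 = 114
  … (7 splits in total)
  {Maple, Easton, Upland} + {Knoll}: 86 + 12 = 98  ← best
Best: vehicle 1 Milton → Maple → Upland → Easton → Milton = 86; vehicle 2 Milton → Knoll → Milton = 12; combined 98.

Minimum combined distance: 98 miles.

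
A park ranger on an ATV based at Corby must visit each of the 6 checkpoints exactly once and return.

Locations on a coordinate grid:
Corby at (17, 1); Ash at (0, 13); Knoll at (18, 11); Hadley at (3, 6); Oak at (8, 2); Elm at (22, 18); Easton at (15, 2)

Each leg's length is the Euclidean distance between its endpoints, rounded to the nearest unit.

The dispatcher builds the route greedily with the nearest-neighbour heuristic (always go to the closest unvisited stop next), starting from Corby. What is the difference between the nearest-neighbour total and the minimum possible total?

Corby: Easton=2, Oak=9, Knoll=10, Hadley=15, Elm=18, Ash=21 ⇒ Easton
Easton: Oak=7, Knoll=9, Hadley=13, Elm=17, Ash=19 ⇒ Oak
Oak: Hadley=6, Knoll=13, Ash=14, Elm=21 ⇒ Hadley
Hadley: Ash=8, Knoll=16, Elm=22 ⇒ Ash
Ash: Knoll=18, Elm=23 ⇒ Knoll
Knoll: Elm=8 ⇒ Elm
NN route Corby → Easton → Oak → Hadley → Ash → Knoll → Elm → Corby costs 67.
Optimal: Corby → Knoll → Elm → Ash → Hadley → Oak → Easton → Corby costs 64 (by enumerating all 360 distinct tours).
Excess = 67 − 64 = 3.

Excess over optimum: 3.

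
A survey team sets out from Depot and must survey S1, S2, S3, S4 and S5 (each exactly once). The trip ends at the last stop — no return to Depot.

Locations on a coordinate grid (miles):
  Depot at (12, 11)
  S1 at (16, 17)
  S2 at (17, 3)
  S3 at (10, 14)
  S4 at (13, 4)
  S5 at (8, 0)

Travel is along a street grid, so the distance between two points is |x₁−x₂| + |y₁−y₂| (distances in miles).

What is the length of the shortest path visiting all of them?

There are 5! = 120 possible orderings.
Depot - S1 - S2 - S3 - S4 - S5: 10+15+18+13+9 = 65
Depot - S1 - S2 - S3 - S5 - S4: 10+15+18+16+9 = 68
Depot - S1 - S2 - S4 - S3 - S5: 10+15+5+13+16 = 59
Depot - S1 - S2 - S4 - S5 - S3: 10+15+5+9+16 = 55
Depot - S1 - S2 - S5 - S3 - S4: 10+15+12+16+13 = 66
Depot - S1 - S2 - S5 - S4 - S3: 10+15+12+9+13 = 59
Depot - S1 - S3 - S2 - S4 - S5: 10+9+18+5+9 = 51
Depot - S1 - S3 - S2 - S5 - S4: 10+9+18+12+9 = 58
Depot - S1 - S3 - S4 - S2 - S5: 10+9+13+5+12 = 49
Depot - S1 - S3 - S4 - S5 - S2: 10+9+13+9+12 = 53
Depot - S1 - S3 - S5 - S2 - S4: 10+9+16+12+5 = 52
Depot - S1 - S3 - S5 - S4 - S2: 10+9+16+9+5 = 49
Depot - S1 - S4 - S2 - S3 - S5: 10+16+5+18+16 = 65
Depot - S1 - S4 - S2 - S5 - S3: 10+16+5+12+16 = 59
… (106 more)
Depot - S3 - S1 - S2 - S4 - S5: 5+9+15+5+9 = 43  ← best
The minimum is 43.
One shortest path: Depot → S3 → S1 → S2 → S4 → S5.

Minimum one-way distance = 43 miles.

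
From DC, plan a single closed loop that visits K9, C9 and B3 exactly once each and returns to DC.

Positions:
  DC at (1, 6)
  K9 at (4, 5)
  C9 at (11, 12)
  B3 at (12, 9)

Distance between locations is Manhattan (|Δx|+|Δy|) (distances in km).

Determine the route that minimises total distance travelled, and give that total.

There are 3 distinct closed tours to check (reversals are equivalent).
DC - K9 - C9 - B3 - DC: 4+14+4+14 = 36
DC - K9 - B3 - C9 - DC: 4+12+4+16 = 36
DC - C9 - K9 - B3 - DC: 16+14+12+14 = 56
The minimum is 36.
One optimal route: DC → K9 → C9 → B3 → DC (or its reverse).

36 km — the shortest possible round trip.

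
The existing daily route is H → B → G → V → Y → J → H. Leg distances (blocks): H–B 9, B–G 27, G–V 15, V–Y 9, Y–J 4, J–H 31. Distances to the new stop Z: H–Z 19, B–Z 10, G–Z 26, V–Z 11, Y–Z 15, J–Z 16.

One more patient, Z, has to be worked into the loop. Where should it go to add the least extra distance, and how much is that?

Insertion cost between consecutive stops i–j is d(i,Z) + d(Z,j) − d(i,j):
  between H and B: 19 + 10 − 9 = 20
  between B and G: 10 + 26 − 27 = 9
  between G and V: 26 + 11 − 15 = 22
  between V and Y: 11 + 15 − 9 = 17
  between Y and J: 15 + 16 − 4 = 27
  between J and H: 16 + 19 − 31 = 4
Cheapest insertion is between J and H, adding 4.
New total = 95 + 4 = 99.

Minimum extra distance: 4 blocks, inserting Z between J and H.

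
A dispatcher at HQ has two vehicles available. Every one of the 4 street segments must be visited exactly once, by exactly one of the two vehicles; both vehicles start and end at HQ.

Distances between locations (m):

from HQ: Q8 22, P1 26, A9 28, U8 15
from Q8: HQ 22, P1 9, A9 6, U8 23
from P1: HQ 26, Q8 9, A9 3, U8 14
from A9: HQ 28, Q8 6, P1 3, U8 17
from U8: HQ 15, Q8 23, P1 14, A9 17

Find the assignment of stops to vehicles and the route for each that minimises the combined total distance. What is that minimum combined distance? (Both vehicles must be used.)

Check every non-empty split of the stops between the two vehicles; for each half take its own optimal tour:
  {Q8} + {P1, A9, U8}: 44 + 60 = 104
  {P1} + {Q8, A9, U8}: 52 + 60 = 112
  {Q8, P1} + {A9, U8}: 57 + 60 = 117
  {A9} + {Q8, P1, U8}: 56 + 60 = 116
  {Q8, A9} + {P1, U8}: 56 + 55 = 111
  {P1, A9} + {Q8, U8}: 57 + 60 = 117
  … (7 splits in total)
  {Q8, P1, A9} + {U8}: 57 + 30 = 87  ← best
Best: vehicle 1 HQ → Q8 → A9 → P1 → HQ = 57; vehicle 2 HQ → U8 → HQ = 30; combined 87.

87 m — the smallest possible combined total.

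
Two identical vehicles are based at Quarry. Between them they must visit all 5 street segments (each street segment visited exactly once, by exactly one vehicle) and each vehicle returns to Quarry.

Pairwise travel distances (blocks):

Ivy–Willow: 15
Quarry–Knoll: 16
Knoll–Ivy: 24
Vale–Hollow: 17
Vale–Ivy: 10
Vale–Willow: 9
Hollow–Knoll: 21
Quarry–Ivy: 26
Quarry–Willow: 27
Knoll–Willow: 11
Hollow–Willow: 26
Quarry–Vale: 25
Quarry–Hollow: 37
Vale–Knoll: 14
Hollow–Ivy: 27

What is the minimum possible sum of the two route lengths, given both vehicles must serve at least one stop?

136 blocks — the smallest possible combined total.

Try each way of splitting the stops between the two vehicles (each non-empty) and, for each split, find the best tour for each vehicle:
  {Vale} + {Hollow, Knoll, Ivy, Willow}: 50 + 104 = 154
  {Hollow} + {Vale, Knoll, Ivy, Willow}: 74 + 72 = 146
  {Vale, Hollow} + {Knoll, Ivy, Willow}: 79 + 68 = 147
  {Knoll} + {Vale, Hollow, Ivy, Willow}: 32 + 104 = 136
  {Vale, Knoll} + {Hollow, Ivy, Willow}: 55 + 104 = 159
  {Hollow, Knoll} + {Vale, Ivy, Willow}: 74 + 72 = 146
  … (15 splits in total)
Best: vehicle 1 Quarry → Knoll → Quarry = 32; vehicle 2 Quarry → Hollow → Vale → Willow → Ivy → Quarry = 104; combined 136.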